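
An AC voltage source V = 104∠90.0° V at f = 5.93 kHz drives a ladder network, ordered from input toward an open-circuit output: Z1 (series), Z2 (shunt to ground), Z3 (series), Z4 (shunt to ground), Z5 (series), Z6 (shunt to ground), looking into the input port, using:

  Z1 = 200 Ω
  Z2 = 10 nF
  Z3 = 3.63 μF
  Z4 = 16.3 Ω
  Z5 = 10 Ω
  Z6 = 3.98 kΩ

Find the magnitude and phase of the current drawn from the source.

Step 1 — Angular frequency: ω = 2π·f = 2π·5930 = 3.726e+04 rad/s.
Step 2 — Component impedances:
  Z1: Z = R = 200 Ω
  Z2: Z = 1/(jωC) = -j/(ω·C) = 0 - j2684 Ω
  Z3: Z = 1/(jωC) = -j/(ω·C) = 0 - j7.394 Ω
  Z4: Z = R = 16.3 Ω
  Z5: Z = R = 10 Ω
  Z6: Z = R = 3980 Ω
Step 3 — Ladder network (open output): work backward from the far end, alternating series and parallel combinations. Z_in = 216.1 - j7.471 Ω = 216.3∠-2.0° Ω.
Step 4 — Source phasor: V = 104∠90.0° V = 0 + j104 V.
Step 5 — Ohm's law: I = V / Z_total = (0 + j104) / (216.1 - j7.471) = -0.01661 + j0.4806 A.
Step 6 — Convert to polar: |I| = 0.4809 A, ∠I = 92.0°.

I = 0.4809∠92.0° A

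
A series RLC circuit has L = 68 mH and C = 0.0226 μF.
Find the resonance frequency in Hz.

Step 1 — Resonance condition Im(Z)=0 gives ω₀ = 1/√(LC).
Step 2 — ω₀ = 1/√(0.068·2.26e-08) = 2.551e+04 rad/s.
Step 3 — f₀ = ω₀/(2π) = 4060 Hz.

f₀ = 4060 Hz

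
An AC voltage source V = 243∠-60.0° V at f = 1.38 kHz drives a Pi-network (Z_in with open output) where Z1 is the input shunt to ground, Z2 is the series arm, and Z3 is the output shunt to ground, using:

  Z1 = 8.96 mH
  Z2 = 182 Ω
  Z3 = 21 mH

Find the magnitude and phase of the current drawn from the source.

Step 1 — Angular frequency: ω = 2π·f = 2π·1380 = 8671 rad/s.
Step 2 — Component impedances:
  Z1: Z = jωL = j·8671·0.00896 = 0 + j77.69 Ω
  Z2: Z = R = 182 Ω
  Z3: Z = jωL = j·8671·0.021 = 0 + j182.1 Ω
Step 3 — With open output, the series arm Z2 and the output shunt Z3 appear in series to ground: Z2 + Z3 = 182 + j182.1 Ω.
Step 4 — Parallel with input shunt Z1: Z_in = Z1 || (Z2 + Z3) = 10.92 + j62.11 Ω = 63.06∠80.0° Ω.
Step 5 — Source phasor: V = 243∠-60.0° V = 121.5 - j210.4 V.
Step 6 — Ohm's law: I = V / Z_total = (121.5 - j210.4) / (10.92 + j62.11) = -2.953 - j2.476 A.
Step 7 — Convert to polar: |I| = 3.854 A, ∠I = -140.0°.

I = 3.854∠-140.0° A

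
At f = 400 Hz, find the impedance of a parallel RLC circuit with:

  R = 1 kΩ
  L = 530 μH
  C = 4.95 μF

Step 1 — Angular frequency: ω = 2π·f = 2π·400 = 2513 rad/s.
Step 2 — Component impedances:
  R: Z = R = 1000 Ω
  L: Z = jωL = j·2513·0.00053 = 0 + j1.332 Ω
  C: Z = 1/(jωC) = -j/(ω·C) = 0 - j80.38 Ω
Step 3 — Parallel combination: 1/Z_total = 1/R + 1/L + 1/C; Z_total = 0.001835 + j1.354 Ω = 1.354∠89.9° Ω.

Z = 0.001835 + j1.354 Ω = 1.354∠89.9° Ω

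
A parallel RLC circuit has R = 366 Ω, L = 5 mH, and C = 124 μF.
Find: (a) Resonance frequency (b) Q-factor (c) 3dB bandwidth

Step 1 — Resonance: ω₀ = 1/√(LC) = 1/√(0.005·0.000124) = 1270 rad/s.
Step 2 — f₀ = ω₀/(2π) = 202.1 Hz.
Step 3 — Parallel Q: Q = R/(ω₀L) = 366/(1270·0.005) = 57.64.
Step 4 — Bandwidth: Δω = ω₀/Q = 22.03 rad/s; BW = Δω/(2π) = 3.507 Hz.

(a) f₀ = 202.1 Hz  (b) Q = 57.64  (c) BW = 3.507 Hz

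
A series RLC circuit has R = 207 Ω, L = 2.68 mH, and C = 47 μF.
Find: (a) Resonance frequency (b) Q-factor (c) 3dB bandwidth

Step 1 — Resonance: ω₀ = 1/√(LC) = 1/√(0.00268·4.7e-05) = 2818 rad/s.
Step 2 — f₀ = ω₀/(2π) = 448.4 Hz.
Step 3 — Series Q: Q = ω₀L/R = 2818·0.00268/207 = 0.03648.
Step 4 — Bandwidth: Δω = ω₀/Q = 7.724e+04 rad/s; BW = Δω/(2π) = 1.229e+04 Hz.

(a) f₀ = 448.4 Hz  (b) Q = 0.03648  (c) BW = 1.229e+04 Hz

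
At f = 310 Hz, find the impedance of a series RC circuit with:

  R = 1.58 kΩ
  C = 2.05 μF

Step 1 — Angular frequency: ω = 2π·f = 2π·310 = 1948 rad/s.
Step 2 — Component impedances:
  R: Z = R = 1580 Ω
  C: Z = 1/(jωC) = -j/(ω·C) = 0 - j250.4 Ω
Step 3 — Series combination: Z_total = R + C = 1580 - j250.4 Ω = 1600∠-9.0° Ω.

Z = 1580 - j250.4 Ω = 1600∠-9.0° Ω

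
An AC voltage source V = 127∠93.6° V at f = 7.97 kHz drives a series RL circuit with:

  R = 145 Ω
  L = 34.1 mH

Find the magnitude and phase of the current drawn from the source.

Step 1 — Angular frequency: ω = 2π·f = 2π·7970 = 5.008e+04 rad/s.
Step 2 — Component impedances:
  R: Z = R = 145 Ω
  L: Z = jωL = j·5.008e+04·0.0341 = 0 + j1708 Ω
Step 3 — Series combination: Z_total = R + L = 145 + j1708 Ω = 1714∠85.1° Ω.
Step 4 — Source phasor: V = 127∠93.6° V = -7.974 + j126.7 V.
Step 5 — Ohm's law: I = V / Z_total = (-7.974 + j126.7) / (145 + j1708) = 0.0733 + j0.01089 A.
Step 6 — Convert to polar: |I| = 0.07411 A, ∠I = 8.5°.

I = 0.07411∠8.5° A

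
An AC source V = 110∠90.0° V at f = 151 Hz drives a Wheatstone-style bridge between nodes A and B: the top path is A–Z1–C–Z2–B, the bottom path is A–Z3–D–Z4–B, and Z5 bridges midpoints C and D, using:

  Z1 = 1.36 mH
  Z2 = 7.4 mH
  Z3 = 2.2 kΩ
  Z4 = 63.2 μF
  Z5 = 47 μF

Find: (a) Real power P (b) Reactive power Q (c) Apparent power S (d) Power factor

Step 1 — Angular frequency: ω = 2π·f = 2π·151 = 948.8 rad/s.
Step 2 — Component impedances:
  Z1: Z = jωL = j·948.8·0.00136 = 0 + j1.29 Ω
  Z2: Z = jωL = j·948.8·0.0074 = 0 + j7.021 Ω
  Z3: Z = R = 2200 Ω
  Z4: Z = 1/(jωC) = -j/(ω·C) = 0 - j16.68 Ω
  Z5: Z = 1/(jωC) = -j/(ω·C) = 0 - j22.43 Ω
Step 3 — Bridge requires nodal analysis (the Z5 bridge couples midpoints C and D, so the two paths cannot be reduced to a simple series/parallel combination). Setting node B to ground and injecting 1 A at node A, the 3-node admittance system at A, C, D solves to V_A = Z_AB = 0.01746 + j9.848 Ω = 9.848∠89.9° Ω.
Step 4 — Source phasor: V = 110∠90.0° V = 0 + j110 V.
Step 5 — Current: I = V / Z = 11.17 + j0.01981 A = 11.17∠0.1° A.
Step 6 — Complex power: S = V·I* = 2.179 + j1229 VA.
Step 7 — Real power: P = Re(S) = 2.179 W.
Step 8 — Reactive power: Q = Im(S) = 1229 VAR.
Step 9 — Apparent power: |S| = 1229 VA.
Step 10 — Power factor: PF = P/|S| = 0.001773 (lagging).

(a) P = 2.179 W  (b) Q = 1229 VAR  (c) S = 1229 VA  (d) PF = 0.001773 (lagging)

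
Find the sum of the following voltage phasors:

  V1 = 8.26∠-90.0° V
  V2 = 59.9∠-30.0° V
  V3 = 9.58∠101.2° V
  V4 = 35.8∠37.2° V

Step 1 — Convert each phasor to rectangular form:
  V1 = 8.26·(cos(-90.0°) + j·sin(-90.0°)) = 0 - j8.26 V
  V2 = 59.9·(cos(-30.0°) + j·sin(-30.0°)) = 51.87 - j29.95 V
  V3 = 9.58·(cos(101.2°) + j·sin(101.2°)) = -1.861 + j9.398 V
  V4 = 35.8·(cos(37.2°) + j·sin(37.2°)) = 28.52 + j21.64 V
Step 2 — Sum components: V_total = 78.53 - j7.168 V.
Step 3 — Convert to polar: |V_total| = 78.86 V, ∠V_total = -5.2°.

V_total = 78.86∠-5.2° V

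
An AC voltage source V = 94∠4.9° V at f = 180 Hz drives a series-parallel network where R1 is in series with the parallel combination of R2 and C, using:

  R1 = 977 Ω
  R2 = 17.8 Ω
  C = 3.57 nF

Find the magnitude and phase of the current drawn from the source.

Step 1 — Angular frequency: ω = 2π·f = 2π·180 = 1131 rad/s.
Step 2 — Component impedances:
  R1: Z = R = 977 Ω
  R2: Z = R = 17.8 Ω
  C: Z = 1/(jωC) = -j/(ω·C) = 0 - j2.477e+05 Ω
Step 3 — Parallel branch: R2 || C = 1/(1/R2 + 1/C) = 17.8 - j0.001279 Ω.
Step 4 — Series with R1: Z_total = R1 + (R2 || C) = 994.8 - j0.001279 Ω = 994.8∠-0.0° Ω.
Step 5 — Source phasor: V = 94∠4.9° V = 93.66 + j8.029 V.
Step 6 — Ohm's law: I = V / Z_total = (93.66 + j8.029) / (994.8 - j0.001279) = 0.09415 + j0.008071 A.
Step 7 — Convert to polar: |I| = 0.09449 A, ∠I = 4.9°.

I = 0.09449∠4.9° A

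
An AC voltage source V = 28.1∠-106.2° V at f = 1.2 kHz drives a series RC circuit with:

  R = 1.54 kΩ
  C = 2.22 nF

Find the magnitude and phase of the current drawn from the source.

Step 1 — Angular frequency: ω = 2π·f = 2π·1200 = 7540 rad/s.
Step 2 — Component impedances:
  R: Z = R = 1540 Ω
  C: Z = 1/(jωC) = -j/(ω·C) = 0 - j5.974e+04 Ω
Step 3 — Series combination: Z_total = R + C = 1540 - j5.974e+04 Ω = 5.976e+04∠-88.5° Ω.
Step 4 — Source phasor: V = 28.1∠-106.2° V = -7.84 - j26.98 V.
Step 5 — Ohm's law: I = V / Z_total = (-7.84 - j26.98) / (1540 - j5.974e+04) = 0.000448 - j0.0001428 A.
Step 6 — Convert to polar: |I| = 0.0004702 A, ∠I = -17.7°.

I = 0.0004702∠-17.7° A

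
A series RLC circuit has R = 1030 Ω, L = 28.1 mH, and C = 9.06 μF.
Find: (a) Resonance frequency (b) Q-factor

Step 1 — Resonance condition Im(Z)=0 gives ω₀ = 1/√(LC).
Step 2 — ω₀ = 1/√(0.0281·9.06e-06) = 1982 rad/s.
Step 3 — f₀ = ω₀/(2π) = 315.4 Hz.
Step 4 — Series Q: Q = ω₀L/R = 1982·0.0281/1030 = 0.05407.

(a) f₀ = 315.4 Hz  (b) Q = 0.05407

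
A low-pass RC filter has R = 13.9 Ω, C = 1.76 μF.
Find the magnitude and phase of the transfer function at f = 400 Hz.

Step 1 — Angular frequency: ω = 2π·400 = 2513 rad/s.
Step 2 — Transfer function: H(jω) = 1/(1 + jωRC).
Step 3 — Denominator: 1 + jωRC = 1 + j·2513·13.9·1.76e-06 = 1 + j0.06148.
Step 4 — H = 0.9962 - j0.06125.
Step 5 — Magnitude: |H| = 0.9981 (-0.0 dB); phase: φ = -3.5°.

|H| = 0.9981 (-0.0 dB), φ = -3.5°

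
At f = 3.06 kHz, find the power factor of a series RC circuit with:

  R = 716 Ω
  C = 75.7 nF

Step 1 — Angular frequency: ω = 2π·f = 2π·3060 = 1.923e+04 rad/s.
Step 2 — Component impedances:
  R: Z = R = 716 Ω
  C: Z = 1/(jωC) = -j/(ω·C) = 0 - j687.1 Ω
Step 3 — Series combination: Z_total = R + C = 716 - j687.1 Ω = 992.3∠-43.8° Ω.
Step 4 — Power factor: PF = cos(φ) = Re(Z)/|Z| = 716/992.33 = 0.7215.
Step 5 — Type: Im(Z) = -687.1 ⇒ leading (phase φ = -43.8°).

PF = 0.7215 (leading, φ = -43.8°)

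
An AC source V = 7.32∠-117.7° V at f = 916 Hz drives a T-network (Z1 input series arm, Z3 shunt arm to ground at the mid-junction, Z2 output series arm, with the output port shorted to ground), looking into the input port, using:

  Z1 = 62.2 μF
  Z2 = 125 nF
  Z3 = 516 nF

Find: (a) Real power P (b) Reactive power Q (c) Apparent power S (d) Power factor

Step 1 — Angular frequency: ω = 2π·f = 2π·916 = 5755 rad/s.
Step 2 — Component impedances:
  Z1: Z = 1/(jωC) = -j/(ω·C) = 0 - j2.793 Ω
  Z2: Z = 1/(jωC) = -j/(ω·C) = 0 - j1390 Ω
  Z3: Z = 1/(jωC) = -j/(ω·C) = 0 - j336.7 Ω
Step 3 — With the output port shorted to ground, the output series arm Z2 runs from the junction to ground; the shunt arm Z3 also runs from the junction to ground. They appear in parallel: Z3 || Z2 = 0 - j271.1 Ω.
Step 4 — Series with input arm Z1: Z_in = Z1 + (Z3 || Z2) = 0 - j273.9 Ω = 273.9∠-90.0° Ω.
Step 5 — Source phasor: V = 7.32∠-117.7° V = -3.403 - j6.481 V.
Step 6 — Current: I = V / Z = 0.02367 - j0.01243 A = 0.02673∠-27.7° A.
Step 7 — Complex power: S = V·I* = 0 - j0.1957 VA.
Step 8 — Real power: P = Re(S) = 0 W.
Step 9 — Reactive power: Q = Im(S) = -0.1957 VAR.
Step 10 — Apparent power: |S| = 0.1957 VA.
Step 11 — Power factor: PF = P/|S| = 0 (leading).

(a) P = 0 W  (b) Q = -0.1957 VAR  (c) S = 0.1957 VA  (d) PF = 0 (leading)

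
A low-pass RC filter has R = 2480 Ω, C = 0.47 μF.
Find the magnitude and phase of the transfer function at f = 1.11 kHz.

Step 1 — Angular frequency: ω = 2π·1110 = 6974 rad/s.
Step 2 — Transfer function: H(jω) = 1/(1 + jωRC).
Step 3 — Denominator: 1 + jωRC = 1 + j·6974·2480·4.7e-07 = 1 + j8.129.
Step 4 — H = 0.01491 - j0.1212.
Step 5 — Magnitude: |H| = 0.1221 (-18.3 dB); phase: φ = -83.0°.

|H| = 0.1221 (-18.3 dB), φ = -83.0°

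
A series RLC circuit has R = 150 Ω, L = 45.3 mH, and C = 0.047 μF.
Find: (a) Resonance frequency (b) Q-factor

Step 1 — Resonance condition Im(Z)=0 gives ω₀ = 1/√(LC).
Step 2 — ω₀ = 1/√(0.0453·4.7e-08) = 2.167e+04 rad/s.
Step 3 — f₀ = ω₀/(2π) = 3449 Hz.
Step 4 — Series Q: Q = ω₀L/R = 2.167e+04·0.0453/150 = 6.545.

(a) f₀ = 3449 Hz  (b) Q = 6.545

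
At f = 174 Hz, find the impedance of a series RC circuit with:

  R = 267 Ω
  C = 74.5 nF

Step 1 — Angular frequency: ω = 2π·f = 2π·174 = 1093 rad/s.
Step 2 — Component impedances:
  R: Z = R = 267 Ω
  C: Z = 1/(jωC) = -j/(ω·C) = 0 - j1.228e+04 Ω
Step 3 — Series combination: Z_total = R + C = 267 - j1.228e+04 Ω = 1.228e+04∠-88.8° Ω.

Z = 267 - j1.228e+04 Ω = 1.228e+04∠-88.8° Ω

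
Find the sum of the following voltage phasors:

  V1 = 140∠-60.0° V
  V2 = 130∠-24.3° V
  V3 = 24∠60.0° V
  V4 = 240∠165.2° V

Step 1 — Convert each phasor to rectangular form:
  V1 = 140·(cos(-60.0°) + j·sin(-60.0°)) = 70 - j121.2 V
  V2 = 130·(cos(-24.3°) + j·sin(-24.3°)) = 118.5 - j53.5 V
  V3 = 24·(cos(60.0°) + j·sin(60.0°)) = 12 + j20.78 V
  V4 = 240·(cos(165.2°) + j·sin(165.2°)) = -232 + j61.31 V
Step 2 — Sum components: V_total = -31.56 - j92.65 V.
Step 3 — Convert to polar: |V_total| = 97.88 V, ∠V_total = -108.8°.

V_total = 97.88∠-108.8° V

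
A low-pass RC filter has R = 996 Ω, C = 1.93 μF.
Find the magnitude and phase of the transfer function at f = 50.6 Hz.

Step 1 — Angular frequency: ω = 2π·50.6 = 317.9 rad/s.
Step 2 — Transfer function: H(jω) = 1/(1 + jωRC).
Step 3 — Denominator: 1 + jωRC = 1 + j·317.9·996·1.93e-06 = 1 + j0.6111.
Step 4 — H = 0.7281 - j0.445.
Step 5 — Magnitude: |H| = 0.8533 (-1.4 dB); phase: φ = -31.4°.

|H| = 0.8533 (-1.4 dB), φ = -31.4°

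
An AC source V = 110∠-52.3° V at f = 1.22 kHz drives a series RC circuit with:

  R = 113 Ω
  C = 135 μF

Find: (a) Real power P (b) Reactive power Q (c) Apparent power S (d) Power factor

Step 1 — Angular frequency: ω = 2π·f = 2π·1220 = 7665 rad/s.
Step 2 — Component impedances:
  R: Z = R = 113 Ω
  C: Z = 1/(jωC) = -j/(ω·C) = 0 - j0.9663 Ω
Step 3 — Series combination: Z_total = R + C = 113 - j0.9663 Ω = 113∠-0.5° Ω.
Step 4 — Source phasor: V = 110∠-52.3° V = 67.27 - j87.03 V.
Step 5 — Current: I = V / Z = 0.6018 - j0.7651 A = 0.9734∠-51.8° A.
Step 6 — Complex power: S = V·I* = 107.1 - j0.9156 VA.
Step 7 — Real power: P = Re(S) = 107.1 W.
Step 8 — Reactive power: Q = Im(S) = -0.9156 VAR.
Step 9 — Apparent power: |S| = 107.1 VA.
Step 10 — Power factor: PF = P/|S| = 1 (leading).

(a) P = 107.1 W  (b) Q = -0.9156 VAR  (c) S = 107.1 VA  (d) PF = 1 (leading)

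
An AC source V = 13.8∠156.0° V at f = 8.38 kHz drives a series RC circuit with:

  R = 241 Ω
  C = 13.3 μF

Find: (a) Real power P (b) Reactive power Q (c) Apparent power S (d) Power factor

Step 1 — Angular frequency: ω = 2π·f = 2π·8380 = 5.265e+04 rad/s.
Step 2 — Component impedances:
  R: Z = R = 241 Ω
  C: Z = 1/(jωC) = -j/(ω·C) = 0 - j1.428 Ω
Step 3 — Series combination: Z_total = R + C = 241 - j1.428 Ω = 241∠-0.3° Ω.
Step 4 — Source phasor: V = 13.8∠156.0° V = -12.61 + j5.613 V.
Step 5 — Current: I = V / Z = -0.05245 + j0.02298 A = 0.05726∠156.3° A.
Step 6 — Complex power: S = V·I* = 0.7902 - j0.004682 VA.
Step 7 — Real power: P = Re(S) = 0.7902 W.
Step 8 — Reactive power: Q = Im(S) = -0.004682 VAR.
Step 9 — Apparent power: |S| = 0.7902 VA.
Step 10 — Power factor: PF = P/|S| = 1 (leading).

(a) P = 0.7902 W  (b) Q = -0.004682 VAR  (c) S = 0.7902 VA  (d) PF = 1 (leading)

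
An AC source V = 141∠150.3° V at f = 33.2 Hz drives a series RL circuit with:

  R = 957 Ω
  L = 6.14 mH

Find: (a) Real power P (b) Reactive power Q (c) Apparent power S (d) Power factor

Step 1 — Angular frequency: ω = 2π·f = 2π·33.2 = 208.6 rad/s.
Step 2 — Component impedances:
  R: Z = R = 957 Ω
  L: Z = jωL = j·208.6·0.00614 = 0 + j1.281 Ω
Step 3 — Series combination: Z_total = R + L = 957 + j1.281 Ω = 957∠0.1° Ω.
Step 4 — Source phasor: V = 141∠150.3° V = -122.5 + j69.86 V.
Step 5 — Current: I = V / Z = -0.1279 + j0.07317 A = 0.1473∠150.2° A.
Step 6 — Complex power: S = V·I* = 20.77 + j0.0278 VA.
Step 7 — Real power: P = Re(S) = 20.77 W.
Step 8 — Reactive power: Q = Im(S) = 0.0278 VAR.
Step 9 — Apparent power: |S| = 20.77 VA.
Step 10 — Power factor: PF = P/|S| = 1 (lagging).

(a) P = 20.77 W  (b) Q = 0.0278 VAR  (c) S = 20.77 VA  (d) PF = 1 (lagging)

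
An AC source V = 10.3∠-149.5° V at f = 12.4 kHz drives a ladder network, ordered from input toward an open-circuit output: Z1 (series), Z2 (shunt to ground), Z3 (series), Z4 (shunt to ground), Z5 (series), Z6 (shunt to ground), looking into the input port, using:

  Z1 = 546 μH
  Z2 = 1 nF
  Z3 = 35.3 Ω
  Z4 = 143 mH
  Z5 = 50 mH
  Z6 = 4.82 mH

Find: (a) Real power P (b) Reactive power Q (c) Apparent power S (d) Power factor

Step 1 — Angular frequency: ω = 2π·f = 2π·1.24e+04 = 7.791e+04 rad/s.
Step 2 — Component impedances:
  Z1: Z = jωL = j·7.791e+04·0.000546 = 0 + j42.54 Ω
  Z2: Z = 1/(jωC) = -j/(ω·C) = 0 - j1.284e+04 Ω
  Z3: Z = R = 35.3 Ω
  Z4: Z = jωL = j·7.791e+04·0.143 = 0 + j1.114e+04 Ω
  Z5: Z = jωL = j·7.791e+04·0.05 = 0 + j3896 Ω
  Z6: Z = jωL = j·7.791e+04·0.00482 = 0 + j375.5 Ω
Step 3 — Ladder network (open output): work backward from the far end, alternating series and parallel combinations. Z_in = 61.2 + j4108 Ω = 4108∠89.1° Ω.
Step 4 — Source phasor: V = 10.3∠-149.5° V = -8.875 - j5.228 V.
Step 5 — Current: I = V / Z = -0.001305 + j0.002141 A = 0.002507∠121.4° A.
Step 6 — Complex power: S = V·I* = 0.0003847 + j0.02582 VA.
Step 7 — Real power: P = Re(S) = 0.0003847 W.
Step 8 — Reactive power: Q = Im(S) = 0.02582 VAR.
Step 9 — Apparent power: |S| = 0.02582 VA.
Step 10 — Power factor: PF = P/|S| = 0.0149 (lagging).

(a) P = 0.0003847 W  (b) Q = 0.02582 VAR  (c) S = 0.02582 VA  (d) PF = 0.0149 (lagging)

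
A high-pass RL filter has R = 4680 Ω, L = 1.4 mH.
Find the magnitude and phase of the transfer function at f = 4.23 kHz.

Step 1 — Angular frequency: ω = 2π·4230 = 2.658e+04 rad/s.
Step 2 — Transfer function: H(jω) = jωL/(R + jωL).
Step 3 — Numerator jωL = j·37.21; denominator R + jωL = 4680 + j37.21.
Step 4 — H = 6.321e-05 + j0.00795.
Step 5 — Magnitude: |H| = 0.00795 (-42.0 dB); phase: φ = 89.5°.

|H| = 0.00795 (-42.0 dB), φ = 89.5°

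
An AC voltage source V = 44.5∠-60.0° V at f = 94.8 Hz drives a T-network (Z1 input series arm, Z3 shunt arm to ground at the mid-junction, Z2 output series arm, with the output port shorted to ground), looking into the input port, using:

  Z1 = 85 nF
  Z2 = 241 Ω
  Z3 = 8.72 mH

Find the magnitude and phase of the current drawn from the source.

Step 1 — Angular frequency: ω = 2π·f = 2π·94.8 = 595.6 rad/s.
Step 2 — Component impedances:
  Z1: Z = 1/(jωC) = -j/(ω·C) = 0 - j1.975e+04 Ω
  Z2: Z = R = 241 Ω
  Z3: Z = jωL = j·595.6·0.00872 = 0 + j5.194 Ω
Step 3 — With the output port shorted to ground, the output series arm Z2 runs from the junction to ground; the shunt arm Z3 also runs from the junction to ground. They appear in parallel: Z3 || Z2 = 0.1119 + j5.192 Ω.
Step 4 — Series with input arm Z1: Z_in = Z1 + (Z3 || Z2) = 0.1119 - j1.975e+04 Ω = 1.975e+04∠-90.0° Ω.
Step 5 — Source phasor: V = 44.5∠-60.0° V = 22.25 - j38.54 V.
Step 6 — Ohm's law: I = V / Z_total = (22.25 - j38.54) / (0.1119 - j1.975e+04) = 0.001952 + j0.001127 A.
Step 7 — Convert to polar: |I| = 0.002254 A, ∠I = 30.0°.

I = 0.002254∠30.0° A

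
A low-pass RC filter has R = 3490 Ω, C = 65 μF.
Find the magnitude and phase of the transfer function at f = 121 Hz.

Step 1 — Angular frequency: ω = 2π·121 = 760.3 rad/s.
Step 2 — Transfer function: H(jω) = 1/(1 + jωRC).
Step 3 — Denominator: 1 + jωRC = 1 + j·760.3·3490·6.5e-05 = 1 + j172.5.
Step 4 — H = 3.362e-05 - j0.005798.
Step 5 — Magnitude: |H| = 0.005798 (-44.7 dB); phase: φ = -89.7°.

|H| = 0.005798 (-44.7 dB), φ = -89.7°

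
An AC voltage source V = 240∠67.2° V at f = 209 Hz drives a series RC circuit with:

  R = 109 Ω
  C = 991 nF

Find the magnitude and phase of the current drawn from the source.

Step 1 — Angular frequency: ω = 2π·f = 2π·209 = 1313 rad/s.
Step 2 — Component impedances:
  R: Z = R = 109 Ω
  C: Z = 1/(jωC) = -j/(ω·C) = 0 - j768.4 Ω
Step 3 — Series combination: Z_total = R + C = 109 - j768.4 Ω = 776.1∠-81.9° Ω.
Step 4 — Source phasor: V = 240∠67.2° V = 93 + j221.2 V.
Step 5 — Ohm's law: I = V / Z_total = (93 + j221.2) / (109 - j768.4) = -0.2654 + j0.1587 A.
Step 6 — Convert to polar: |I| = 0.3092 A, ∠I = 149.1°.

I = 0.3092∠149.1° A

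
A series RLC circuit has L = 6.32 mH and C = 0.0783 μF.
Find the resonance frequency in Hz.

Step 1 — Resonance condition Im(Z)=0 gives ω₀ = 1/√(LC).
Step 2 — ω₀ = 1/√(0.00632·7.83e-08) = 4.495e+04 rad/s.
Step 3 — f₀ = ω₀/(2π) = 7155 Hz.

f₀ = 7155 Hz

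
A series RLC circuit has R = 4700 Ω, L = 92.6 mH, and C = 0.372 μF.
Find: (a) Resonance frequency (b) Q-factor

Step 1 — Resonance condition Im(Z)=0 gives ω₀ = 1/√(LC).
Step 2 — ω₀ = 1/√(0.0926·3.72e-07) = 5388 rad/s.
Step 3 — f₀ = ω₀/(2π) = 857.5 Hz.
Step 4 — Series Q: Q = ω₀L/R = 5388·0.0926/4700 = 0.1062.

(a) f₀ = 857.5 Hz  (b) Q = 0.1062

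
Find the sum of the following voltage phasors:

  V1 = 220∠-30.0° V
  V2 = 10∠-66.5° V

Step 1 — Convert each phasor to rectangular form:
  V1 = 220·(cos(-30.0°) + j·sin(-30.0°)) = 190.5 - j110 V
  V2 = 10·(cos(-66.5°) + j·sin(-66.5°)) = 3.987 - j9.171 V
Step 2 — Sum components: V_total = 194.5 - j119.2 V.
Step 3 — Convert to polar: |V_total| = 228.1 V, ∠V_total = -31.5°.

V_total = 228.1∠-31.5° V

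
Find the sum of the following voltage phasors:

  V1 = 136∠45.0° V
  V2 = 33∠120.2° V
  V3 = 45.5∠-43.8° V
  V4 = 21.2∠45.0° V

Step 1 — Convert each phasor to rectangular form:
  V1 = 136·(cos(45.0°) + j·sin(45.0°)) = 96.17 + j96.17 V
  V2 = 33·(cos(120.2°) + j·sin(120.2°)) = -16.6 + j28.52 V
  V3 = 45.5·(cos(-43.8°) + j·sin(-43.8°)) = 32.84 - j31.49 V
  V4 = 21.2·(cos(45.0°) + j·sin(45.0°)) = 14.99 + j14.99 V
Step 2 — Sum components: V_total = 127.4 + j108.2 V.
Step 3 — Convert to polar: |V_total| = 167.1 V, ∠V_total = 40.3°.

V_total = 167.1∠40.3° V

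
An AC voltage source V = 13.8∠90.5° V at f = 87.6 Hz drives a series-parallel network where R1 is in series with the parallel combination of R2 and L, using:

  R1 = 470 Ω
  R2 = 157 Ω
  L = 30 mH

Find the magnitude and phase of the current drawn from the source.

Step 1 — Angular frequency: ω = 2π·f = 2π·87.6 = 550.4 rad/s.
Step 2 — Component impedances:
  R1: Z = R = 470 Ω
  R2: Z = R = 157 Ω
  L: Z = jωL = j·550.4·0.03 = 0 + j16.51 Ω
Step 3 — Parallel branch: R2 || L = 1/(1/R2 + 1/L) = 1.718 + j16.33 Ω.
Step 4 — Series with R1: Z_total = R1 + (R2 || L) = 471.7 + j16.33 Ω = 472∠2.0° Ω.
Step 5 — Source phasor: V = 13.8∠90.5° V = -0.1204 + j13.8 V.
Step 6 — Ohm's law: I = V / Z_total = (-0.1204 + j13.8) / (471.7 + j16.33) = 0.0007566 + j0.02923 A.
Step 7 — Convert to polar: |I| = 0.02924 A, ∠I = 88.5°.

I = 0.02924∠88.5° A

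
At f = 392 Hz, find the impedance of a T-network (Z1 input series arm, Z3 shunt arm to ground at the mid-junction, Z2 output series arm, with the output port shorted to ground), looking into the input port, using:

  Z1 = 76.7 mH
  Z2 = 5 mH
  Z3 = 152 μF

Step 1 — Angular frequency: ω = 2π·f = 2π·392 = 2463 rad/s.
Step 2 — Component impedances:
  Z1: Z = jωL = j·2463·0.0767 = 0 + j188.9 Ω
  Z2: Z = jωL = j·2463·0.005 = 0 + j12.32 Ω
  Z3: Z = 1/(jωC) = -j/(ω·C) = 0 - j2.671 Ω
Step 3 — With the output port shorted to ground, the output series arm Z2 runs from the junction to ground; the shunt arm Z3 also runs from the junction to ground. They appear in parallel: Z3 || Z2 = 0 - j3.411 Ω.
Step 4 — Series with input arm Z1: Z_in = Z1 + (Z3 || Z2) = 0 + j185.5 Ω = 185.5∠90.0° Ω.

Z = 0 + j185.5 Ω = 185.5∠90.0° Ω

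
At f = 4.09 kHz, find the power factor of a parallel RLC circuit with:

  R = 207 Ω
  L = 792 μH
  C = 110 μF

Step 1 — Angular frequency: ω = 2π·f = 2π·4090 = 2.57e+04 rad/s.
Step 2 — Component impedances:
  R: Z = R = 207 Ω
  L: Z = jωL = j·2.57e+04·0.000792 = 0 + j20.35 Ω
  C: Z = 1/(jωC) = -j/(ω·C) = 0 - j0.3538 Ω
Step 3 — Parallel combination: 1/Z_total = 1/R + 1/L + 1/C; Z_total = 0.0006261 - j0.36 Ω = 0.36∠-89.9° Ω.
Step 4 — Power factor: PF = cos(φ) = Re(Z)/|Z| = 0.0006261/0.36 = 0.001739.
Step 5 — Type: Im(Z) = -0.36 ⇒ leading (phase φ = -89.9°).

PF = 0.001739 (leading, φ = -89.9°)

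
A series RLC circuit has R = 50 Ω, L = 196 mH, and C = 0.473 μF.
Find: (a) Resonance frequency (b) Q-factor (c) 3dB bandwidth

Step 1 — Resonance: ω₀ = 1/√(LC) = 1/√(0.196·4.73e-07) = 3284 rad/s.
Step 2 — f₀ = ω₀/(2π) = 522.7 Hz.
Step 3 — Series Q: Q = ω₀L/R = 3284·0.196/50 = 12.87.
Step 4 — Bandwidth: Δω = ω₀/Q = 255.1 rad/s; BW = Δω/(2π) = 40.6 Hz.

(a) f₀ = 522.7 Hz  (b) Q = 12.87  (c) BW = 40.6 Hz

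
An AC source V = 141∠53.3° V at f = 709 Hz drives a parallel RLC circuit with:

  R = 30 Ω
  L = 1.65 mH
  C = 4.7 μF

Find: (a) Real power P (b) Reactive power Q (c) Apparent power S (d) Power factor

Step 1 — Angular frequency: ω = 2π·f = 2π·709 = 4455 rad/s.
Step 2 — Component impedances:
  R: Z = R = 30 Ω
  L: Z = jωL = j·4455·0.00165 = 0 + j7.35 Ω
  C: Z = 1/(jωC) = -j/(ω·C) = 0 - j47.76 Ω
Step 3 — Parallel combination: 1/Z_total = 1/R + 1/L + 1/C; Z_total = 2.321 + j8.015 Ω = 8.345∠73.9° Ω.
Step 4 — Source phasor: V = 141∠53.3° V = 84.27 + j113.1 V.
Step 5 — Current: I = V / Z = 15.82 - j5.931 A = 16.9∠-20.6° A.
Step 6 — Complex power: S = V·I* = 662.7 + j2288 VA.
Step 7 — Real power: P = Re(S) = 662.7 W.
Step 8 — Reactive power: Q = Im(S) = 2288 VAR.
Step 9 — Apparent power: |S| = 2383 VA.
Step 10 — Power factor: PF = P/|S| = 0.2782 (lagging).

(a) P = 662.7 W  (b) Q = 2288 VAR  (c) S = 2383 VA  (d) PF = 0.2782 (lagging)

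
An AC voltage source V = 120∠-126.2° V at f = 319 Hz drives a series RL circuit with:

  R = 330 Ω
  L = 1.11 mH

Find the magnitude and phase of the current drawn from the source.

Step 1 — Angular frequency: ω = 2π·f = 2π·319 = 2004 rad/s.
Step 2 — Component impedances:
  R: Z = R = 330 Ω
  L: Z = jωL = j·2004·0.00111 = 0 + j2.225 Ω
Step 3 — Series combination: Z_total = R + L = 330 + j2.225 Ω = 330∠0.4° Ω.
Step 4 — Source phasor: V = 120∠-126.2° V = -70.87 - j96.84 V.
Step 5 — Ohm's law: I = V / Z_total = (-70.87 - j96.84) / (330 + j2.225) = -0.2167 - j0.292 A.
Step 6 — Convert to polar: |I| = 0.3636 A, ∠I = -126.6°.

I = 0.3636∠-126.6° A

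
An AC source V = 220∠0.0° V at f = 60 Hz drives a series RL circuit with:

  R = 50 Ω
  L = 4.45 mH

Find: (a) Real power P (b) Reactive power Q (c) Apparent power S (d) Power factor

Step 1 — Angular frequency: ω = 2π·f = 2π·60 = 377 rad/s.
Step 2 — Component impedances:
  R: Z = R = 50 Ω
  L: Z = jωL = j·377·0.00445 = 0 + j1.678 Ω
Step 3 — Series combination: Z_total = R + L = 50 + j1.678 Ω = 50.03∠1.9° Ω.
Step 4 — Source phasor: V = 220∠0.0° V = 220 V.
Step 5 — Current: I = V / Z = 4.395 - j0.1475 A = 4.398∠-1.9° A.
Step 6 — Complex power: S = V·I* = 966.9 + j32.44 VA.
Step 7 — Real power: P = Re(S) = 966.9 W.
Step 8 — Reactive power: Q = Im(S) = 32.44 VAR.
Step 9 — Apparent power: |S| = 967.5 VA.
Step 10 — Power factor: PF = P/|S| = 0.9994 (lagging).

(a) P = 966.9 W  (b) Q = 32.44 VAR  (c) S = 967.5 VA  (d) PF = 0.9994 (lagging)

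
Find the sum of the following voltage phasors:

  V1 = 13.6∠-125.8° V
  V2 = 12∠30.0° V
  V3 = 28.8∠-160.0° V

Step 1 — Convert each phasor to rectangular form:
  V1 = 13.6·(cos(-125.8°) + j·sin(-125.8°)) = -7.955 - j11.03 V
  V2 = 12·(cos(30.0°) + j·sin(30.0°)) = 10.39 + j6 V
  V3 = 28.8·(cos(-160.0°) + j·sin(-160.0°)) = -27.06 - j9.85 V
Step 2 — Sum components: V_total = -24.63 - j14.88 V.
Step 3 — Convert to polar: |V_total| = 28.77 V, ∠V_total = -148.9°.

V_total = 28.77∠-148.9° V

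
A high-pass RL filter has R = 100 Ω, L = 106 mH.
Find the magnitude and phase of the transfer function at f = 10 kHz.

Step 1 — Angular frequency: ω = 2π·1e+04 = 6.283e+04 rad/s.
Step 2 — Transfer function: H(jω) = jωL/(R + jωL).
Step 3 — Numerator jωL = j·6660; denominator R + jωL = 100 + j6660.
Step 4 — H = 0.9998 + j0.01501.
Step 5 — Magnitude: |H| = 0.9999 (-0.0 dB); phase: φ = 0.9°.

|H| = 0.9999 (-0.0 dB), φ = 0.9°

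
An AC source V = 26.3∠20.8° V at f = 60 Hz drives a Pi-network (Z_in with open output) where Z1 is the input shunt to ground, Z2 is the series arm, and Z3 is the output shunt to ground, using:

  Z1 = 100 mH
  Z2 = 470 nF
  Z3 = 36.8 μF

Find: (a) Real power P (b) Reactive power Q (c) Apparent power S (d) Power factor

Step 1 — Angular frequency: ω = 2π·f = 2π·60 = 377 rad/s.
Step 2 — Component impedances:
  Z1: Z = jωL = j·377·0.1 = 0 + j37.7 Ω
  Z2: Z = 1/(jωC) = -j/(ω·C) = 0 - j5644 Ω
  Z3: Z = 1/(jωC) = -j/(ω·C) = 0 - j72.08 Ω
Step 3 — With open output, the series arm Z2 and the output shunt Z3 appear in series to ground: Z2 + Z3 = 0 - j5716 Ω.
Step 4 — Parallel with input shunt Z1: Z_in = Z1 || (Z2 + Z3) = 0 + j37.95 Ω = 37.95∠90.0° Ω.
Step 5 — Source phasor: V = 26.3∠20.8° V = 24.59 + j9.339 V.
Step 6 — Current: I = V / Z = 0.2461 - j0.6479 A = 0.693∠-69.2° A.
Step 7 — Complex power: S = V·I* = 0 + j18.23 VA.
Step 8 — Real power: P = Re(S) = 0 W.
Step 9 — Reactive power: Q = Im(S) = 18.23 VAR.
Step 10 — Apparent power: |S| = 18.23 VA.
Step 11 — Power factor: PF = P/|S| = 0 (lagging).

(a) P = 0 W  (b) Q = 18.23 VAR  (c) S = 18.23 VA  (d) PF = 0 (lagging)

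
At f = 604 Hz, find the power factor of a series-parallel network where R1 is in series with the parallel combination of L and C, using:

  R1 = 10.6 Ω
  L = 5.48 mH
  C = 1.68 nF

Step 1 — Angular frequency: ω = 2π·f = 2π·604 = 3795 rad/s.
Step 2 — Component impedances:
  R1: Z = R = 10.6 Ω
  L: Z = jωL = j·3795·0.00548 = 0 + j20.8 Ω
  C: Z = 1/(jωC) = -j/(ω·C) = 0 - j1.568e+05 Ω
Step 3 — Parallel branch: L || C = 1/(1/L + 1/C) = 0 + j20.8 Ω.
Step 4 — Series with R1: Z_total = R1 + (L || C) = 10.6 + j20.8 Ω = 23.34∠63.0° Ω.
Step 5 — Power factor: PF = cos(φ) = Re(Z)/|Z| = 10.6/23.345 = 0.4541.
Step 6 — Type: Im(Z) = 20.8 ⇒ lagging (phase φ = 63.0°).

PF = 0.4541 (lagging, φ = 63.0°)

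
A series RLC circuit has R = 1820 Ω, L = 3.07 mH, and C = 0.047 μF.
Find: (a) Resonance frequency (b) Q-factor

Step 1 — Resonance condition Im(Z)=0 gives ω₀ = 1/√(LC).
Step 2 — ω₀ = 1/√(0.00307·4.7e-08) = 8.325e+04 rad/s.
Step 3 — f₀ = ω₀/(2π) = 1.325e+04 Hz.
Step 4 — Series Q: Q = ω₀L/R = 8.325e+04·0.00307/1820 = 0.1404.

(a) f₀ = 1.325e+04 Hz  (b) Q = 0.1404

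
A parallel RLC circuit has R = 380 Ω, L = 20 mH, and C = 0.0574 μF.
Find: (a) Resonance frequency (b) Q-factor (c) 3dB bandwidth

Step 1 — Resonance: ω₀ = 1/√(LC) = 1/√(0.02·5.74e-08) = 2.951e+04 rad/s.
Step 2 — f₀ = ω₀/(2π) = 4697 Hz.
Step 3 — Parallel Q: Q = R/(ω₀L) = 380/(2.951e+04·0.02) = 0.6438.
Step 4 — Bandwidth: Δω = ω₀/Q = 4.585e+04 rad/s; BW = Δω/(2π) = 7297 Hz.

(a) f₀ = 4697 Hz  (b) Q = 0.6438  (c) BW = 7297 Hz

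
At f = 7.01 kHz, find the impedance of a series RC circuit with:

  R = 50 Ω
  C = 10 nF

Step 1 — Angular frequency: ω = 2π·f = 2π·7010 = 4.405e+04 rad/s.
Step 2 — Component impedances:
  R: Z = R = 50 Ω
  C: Z = 1/(jωC) = -j/(ω·C) = 0 - j2270 Ω
Step 3 — Series combination: Z_total = R + C = 50 - j2270 Ω = 2271∠-88.7° Ω.

Z = 50 - j2270 Ω = 2271∠-88.7° Ω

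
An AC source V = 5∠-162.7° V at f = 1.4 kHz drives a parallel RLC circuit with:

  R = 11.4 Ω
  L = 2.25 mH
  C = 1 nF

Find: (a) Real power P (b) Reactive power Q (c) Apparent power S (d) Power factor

Step 1 — Angular frequency: ω = 2π·f = 2π·1400 = 8796 rad/s.
Step 2 — Component impedances:
  R: Z = R = 11.4 Ω
  L: Z = jωL = j·8796·0.00225 = 0 + j19.79 Ω
  C: Z = 1/(jωC) = -j/(ω·C) = 0 - j1.137e+05 Ω
Step 3 — Parallel combination: 1/Z_total = 1/R + 1/L + 1/C; Z_total = 8.561 + j4.93 Ω = 9.879∠29.9° Ω.
Step 4 — Source phasor: V = 5∠-162.7° V = -4.774 - j1.487 V.
Step 5 — Current: I = V / Z = -0.4939 + j0.1107 A = 0.5061∠167.4° A.
Step 6 — Complex power: S = V·I* = 2.193 + j1.263 VA.
Step 7 — Real power: P = Re(S) = 2.193 W.
Step 8 — Reactive power: Q = Im(S) = 1.263 VAR.
Step 9 — Apparent power: |S| = 2.531 VA.
Step 10 — Power factor: PF = P/|S| = 0.8666 (lagging).

(a) P = 2.193 W  (b) Q = 1.263 VAR  (c) S = 2.531 VA  (d) PF = 0.8666 (lagging)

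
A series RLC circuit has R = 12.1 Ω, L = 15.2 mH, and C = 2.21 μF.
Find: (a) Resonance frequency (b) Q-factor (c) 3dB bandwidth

Step 1 — Resonance condition Im(Z)=0 gives ω₀ = 1/√(LC).
Step 2 — ω₀ = 1/√(0.0152·2.21e-06) = 5456 rad/s.
Step 3 — f₀ = ω₀/(2π) = 868.4 Hz.
Step 4 — Series Q: Q = ω₀L/R = 5456·0.0152/12.1 = 6.854.
Step 5 — 3dB bandwidth: Δω = ω₀/Q = 796.1 rad/s; BW = Δω/(2π) = 126.7 Hz.

(a) f₀ = 868.4 Hz  (b) Q = 6.854  (c) BW = 126.7 Hz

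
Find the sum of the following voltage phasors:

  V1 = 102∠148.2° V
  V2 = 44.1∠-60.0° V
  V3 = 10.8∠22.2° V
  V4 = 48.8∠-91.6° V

Step 1 — Convert each phasor to rectangular form:
  V1 = 102·(cos(148.2°) + j·sin(148.2°)) = -86.69 + j53.75 V
  V2 = 44.1·(cos(-60.0°) + j·sin(-60.0°)) = 22.05 - j38.19 V
  V3 = 10.8·(cos(22.2°) + j·sin(22.2°)) = 9.999 + j4.081 V
  V4 = 48.8·(cos(-91.6°) + j·sin(-91.6°)) = -1.363 - j48.78 V
Step 2 — Sum components: V_total = -56 - j29.14 V.
Step 3 — Convert to polar: |V_total| = 63.13 V, ∠V_total = -152.5°.

V_total = 63.13∠-152.5° V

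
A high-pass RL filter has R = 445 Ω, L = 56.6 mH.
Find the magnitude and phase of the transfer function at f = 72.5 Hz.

Step 1 — Angular frequency: ω = 2π·72.5 = 455.5 rad/s.
Step 2 — Transfer function: H(jω) = jωL/(R + jωL).
Step 3 — Numerator jωL = j·25.78; denominator R + jωL = 445 + j25.78.
Step 4 — H = 0.003346 + j0.05775.
Step 5 — Magnitude: |H| = 0.05784 (-24.8 dB); phase: φ = 86.7°.

|H| = 0.05784 (-24.8 dB), φ = 86.7°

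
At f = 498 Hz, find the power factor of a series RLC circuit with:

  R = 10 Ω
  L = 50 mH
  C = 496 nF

Step 1 — Angular frequency: ω = 2π·f = 2π·498 = 3129 rad/s.
Step 2 — Component impedances:
  R: Z = R = 10 Ω
  L: Z = jωL = j·3129·0.05 = 0 + j156.5 Ω
  C: Z = 1/(jωC) = -j/(ω·C) = 0 - j644.3 Ω
Step 3 — Series combination: Z_total = R + L + C = 10 - j487.9 Ω = 488∠-88.8° Ω.
Step 4 — Power factor: PF = cos(φ) = Re(Z)/|Z| = 10/488 = 0.02049.
Step 5 — Type: Im(Z) = -487.9 ⇒ leading (phase φ = -88.8°).

PF = 0.02049 (leading, φ = -88.8°)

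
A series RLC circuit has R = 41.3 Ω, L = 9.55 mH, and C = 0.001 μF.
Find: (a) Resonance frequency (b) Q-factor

Step 1 — Resonance condition Im(Z)=0 gives ω₀ = 1/√(LC).
Step 2 — ω₀ = 1/√(0.00955·1e-09) = 3.236e+05 rad/s.
Step 3 — f₀ = ω₀/(2π) = 5.15e+04 Hz.
Step 4 — Series Q: Q = ω₀L/R = 3.236e+05·0.00955/41.3 = 74.83.

(a) f₀ = 5.15e+04 Hz  (b) Q = 74.83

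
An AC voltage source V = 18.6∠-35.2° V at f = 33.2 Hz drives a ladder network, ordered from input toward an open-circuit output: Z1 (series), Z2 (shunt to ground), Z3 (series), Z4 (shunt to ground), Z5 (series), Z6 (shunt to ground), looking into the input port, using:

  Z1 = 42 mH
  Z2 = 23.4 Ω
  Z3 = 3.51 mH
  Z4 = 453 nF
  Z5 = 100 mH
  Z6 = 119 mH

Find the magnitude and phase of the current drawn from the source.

Step 1 — Angular frequency: ω = 2π·f = 2π·33.2 = 208.6 rad/s.
Step 2 — Component impedances:
  Z1: Z = jωL = j·208.6·0.042 = 0 + j8.761 Ω
  Z2: Z = R = 23.4 Ω
  Z3: Z = jωL = j·208.6·0.00351 = 0 + j0.7322 Ω
  Z4: Z = 1/(jωC) = -j/(ω·C) = 0 - j1.058e+04 Ω
  Z5: Z = jωL = j·208.6·0.1 = 0 + j20.86 Ω
  Z6: Z = jωL = j·208.6·0.119 = 0 + j24.82 Ω
Step 3 — Ladder network (open output): work backward from the far end, alternating series and parallel combinations. Z_in = 18.69 + j18.14 Ω = 26.05∠44.1° Ω.
Step 4 — Source phasor: V = 18.6∠-35.2° V = 15.2 - j10.72 V.
Step 5 — Ohm's law: I = V / Z_total = (15.2 - j10.72) / (18.69 + j18.14) = 0.132 - j0.7018 A.
Step 6 — Convert to polar: |I| = 0.7141 A, ∠I = -79.3°.

I = 0.7141∠-79.3° A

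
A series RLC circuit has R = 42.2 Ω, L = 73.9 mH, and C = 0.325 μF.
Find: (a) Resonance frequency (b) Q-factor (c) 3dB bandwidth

Step 1 — Resonance: ω₀ = 1/√(LC) = 1/√(0.0739·3.25e-07) = 6453 rad/s.
Step 2 — f₀ = ω₀/(2π) = 1027 Hz.
Step 3 — Series Q: Q = ω₀L/R = 6453·0.0739/42.2 = 11.3.
Step 4 — Bandwidth: Δω = ω₀/Q = 571 rad/s; BW = Δω/(2π) = 90.88 Hz.

(a) f₀ = 1027 Hz  (b) Q = 11.3  (c) BW = 90.88 Hz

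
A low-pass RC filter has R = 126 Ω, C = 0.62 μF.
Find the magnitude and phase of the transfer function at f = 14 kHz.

Step 1 — Angular frequency: ω = 2π·1.4e+04 = 8.796e+04 rad/s.
Step 2 — Transfer function: H(jω) = 1/(1 + jωRC).
Step 3 — Denominator: 1 + jωRC = 1 + j·8.796e+04·126·6.2e-07 = 1 + j6.872.
Step 4 — H = 0.02074 - j0.1425.
Step 5 — Magnitude: |H| = 0.144 (-16.8 dB); phase: φ = -81.7°.

|H| = 0.144 (-16.8 dB), φ = -81.7°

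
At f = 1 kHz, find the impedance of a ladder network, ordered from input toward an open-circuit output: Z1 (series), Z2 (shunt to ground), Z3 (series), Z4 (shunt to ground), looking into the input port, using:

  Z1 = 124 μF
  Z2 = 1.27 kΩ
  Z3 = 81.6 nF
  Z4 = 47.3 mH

Step 1 — Angular frequency: ω = 2π·f = 2π·1000 = 6283 rad/s.
Step 2 — Component impedances:
  Z1: Z = 1/(jωC) = -j/(ω·C) = 0 - j1.284 Ω
  Z2: Z = R = 1270 Ω
  Z3: Z = 1/(jωC) = -j/(ω·C) = 0 - j1950 Ω
  Z4: Z = jωL = j·6283·0.0473 = 0 + j297.2 Ω
Step 3 — Ladder network (open output): work backward from the far end, alternating series and parallel combinations. Z_in = 798.7 - j614.8 Ω = 1008∠-37.6° Ω.

Z = 798.7 - j614.8 Ω = 1008∠-37.6° Ω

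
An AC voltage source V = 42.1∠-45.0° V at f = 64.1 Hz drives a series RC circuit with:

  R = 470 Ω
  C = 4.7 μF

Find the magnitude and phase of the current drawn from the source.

Step 1 — Angular frequency: ω = 2π·f = 2π·64.1 = 402.8 rad/s.
Step 2 — Component impedances:
  R: Z = R = 470 Ω
  C: Z = 1/(jωC) = -j/(ω·C) = 0 - j528.3 Ω
Step 3 — Series combination: Z_total = R + C = 470 - j528.3 Ω = 707.1∠-48.3° Ω.
Step 4 — Source phasor: V = 42.1∠-45.0° V = 29.77 - j29.77 V.
Step 5 — Ohm's law: I = V / Z_total = (29.77 - j29.77) / (470 - j528.3) = 0.05944 + j0.00347 A.
Step 6 — Convert to polar: |I| = 0.05954 A, ∠I = 3.3°.

I = 0.05954∠3.3° A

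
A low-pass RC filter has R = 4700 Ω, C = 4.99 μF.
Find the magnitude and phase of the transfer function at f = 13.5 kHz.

Step 1 — Angular frequency: ω = 2π·1.35e+04 = 8.482e+04 rad/s.
Step 2 — Transfer function: H(jω) = 1/(1 + jωRC).
Step 3 — Denominator: 1 + jωRC = 1 + j·8.482e+04·4700·4.99e-06 = 1 + j1989.
Step 4 — H = 2.527e-07 - j0.0005027.
Step 5 — Magnitude: |H| = 0.0005027 (-66.0 dB); phase: φ = -90.0°.

|H| = 0.0005027 (-66.0 dB), φ = -90.0°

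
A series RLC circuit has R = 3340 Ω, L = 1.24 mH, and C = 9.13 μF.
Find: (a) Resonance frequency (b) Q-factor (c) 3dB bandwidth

Step 1 — Resonance: ω₀ = 1/√(LC) = 1/√(0.00124·9.13e-06) = 9398 rad/s.
Step 2 — f₀ = ω₀/(2π) = 1496 Hz.
Step 3 — Series Q: Q = ω₀L/R = 9398·0.00124/3340 = 0.003489.
Step 4 — Bandwidth: Δω = ω₀/Q = 2.694e+06 rad/s; BW = Δω/(2π) = 4.287e+05 Hz.

(a) f₀ = 1496 Hz  (b) Q = 0.003489  (c) BW = 4.287e+05 Hz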